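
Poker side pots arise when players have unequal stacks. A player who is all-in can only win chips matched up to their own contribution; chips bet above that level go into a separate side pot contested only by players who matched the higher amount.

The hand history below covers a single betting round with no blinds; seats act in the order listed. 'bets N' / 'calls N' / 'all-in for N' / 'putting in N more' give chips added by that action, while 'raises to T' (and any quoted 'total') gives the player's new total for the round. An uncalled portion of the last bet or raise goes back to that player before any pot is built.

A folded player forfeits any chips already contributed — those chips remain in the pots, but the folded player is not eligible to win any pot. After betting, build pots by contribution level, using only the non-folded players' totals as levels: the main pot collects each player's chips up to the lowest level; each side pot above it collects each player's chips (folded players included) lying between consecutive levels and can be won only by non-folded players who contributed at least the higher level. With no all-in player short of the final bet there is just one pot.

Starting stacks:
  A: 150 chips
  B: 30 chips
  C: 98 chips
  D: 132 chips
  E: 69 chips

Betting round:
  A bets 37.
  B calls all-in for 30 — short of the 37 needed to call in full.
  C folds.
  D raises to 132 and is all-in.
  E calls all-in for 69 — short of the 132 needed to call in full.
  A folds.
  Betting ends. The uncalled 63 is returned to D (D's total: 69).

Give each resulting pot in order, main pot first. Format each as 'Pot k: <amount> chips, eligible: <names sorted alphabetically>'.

Pot 1: 120 chips, eligible: B, D, E
Pot 2: 85 chips, eligible: D, E

Derivation:
Contributions (after 63 returned to D): A=37, B=30, D=69, E=69
Folded: A, C
Pot levels (distinct totals of non-folded players): 30, 69
Layer 1-30: 30 each from A, B, D, E = 30*4 = 120 chips; eligible B, D, E
Layer 31-69: A 7 + D 39 + E 39 = 85 chips; eligible D, E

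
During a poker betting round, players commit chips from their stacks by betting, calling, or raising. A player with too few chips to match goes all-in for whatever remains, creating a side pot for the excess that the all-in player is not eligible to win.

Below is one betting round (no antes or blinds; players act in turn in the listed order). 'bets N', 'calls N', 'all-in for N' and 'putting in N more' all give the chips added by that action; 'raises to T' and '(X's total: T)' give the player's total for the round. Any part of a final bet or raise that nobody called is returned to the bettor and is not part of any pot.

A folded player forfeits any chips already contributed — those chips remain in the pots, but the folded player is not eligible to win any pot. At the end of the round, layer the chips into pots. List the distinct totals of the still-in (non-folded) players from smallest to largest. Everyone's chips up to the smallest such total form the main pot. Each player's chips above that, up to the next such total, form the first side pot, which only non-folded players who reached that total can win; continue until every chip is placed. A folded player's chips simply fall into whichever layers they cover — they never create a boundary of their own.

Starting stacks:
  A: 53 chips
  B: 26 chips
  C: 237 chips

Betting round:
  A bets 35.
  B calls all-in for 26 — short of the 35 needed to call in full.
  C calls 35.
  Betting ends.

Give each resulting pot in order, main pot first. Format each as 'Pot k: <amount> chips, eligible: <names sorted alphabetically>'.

Contributions: A=35, B=26, C=35
Pot levels (distinct totals of non-folded players): 26, 35
Layer 1-26: 26 each from A, B, C = 26*3 = 78 chips; eligible A, B, C
Layer 27-35: 9 each from A, C = 9*2 = 18 chips; eligible A, C

Pot 1: 78 chips, eligible: A, B, C
Pot 2: 18 chips, eligible: A, C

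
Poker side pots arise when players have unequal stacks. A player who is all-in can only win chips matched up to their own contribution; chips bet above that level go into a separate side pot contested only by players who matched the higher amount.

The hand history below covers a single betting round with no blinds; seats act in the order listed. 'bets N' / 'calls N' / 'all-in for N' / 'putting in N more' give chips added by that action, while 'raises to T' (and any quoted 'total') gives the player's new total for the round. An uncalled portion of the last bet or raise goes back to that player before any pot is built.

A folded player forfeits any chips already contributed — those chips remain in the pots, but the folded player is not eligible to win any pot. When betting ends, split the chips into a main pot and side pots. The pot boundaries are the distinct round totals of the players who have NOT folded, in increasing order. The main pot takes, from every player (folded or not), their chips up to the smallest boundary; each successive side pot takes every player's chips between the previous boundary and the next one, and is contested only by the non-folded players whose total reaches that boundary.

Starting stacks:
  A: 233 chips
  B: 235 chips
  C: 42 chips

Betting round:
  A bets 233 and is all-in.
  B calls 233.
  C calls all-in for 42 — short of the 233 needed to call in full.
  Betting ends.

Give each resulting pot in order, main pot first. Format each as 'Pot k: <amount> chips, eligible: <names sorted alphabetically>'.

Pot 1: 126 chips, eligible: A, B, C
Pot 2: 382 chips, eligible: A, B

Derivation:
Contributions: A=233, B=233, C=42
Pot levels (distinct totals of non-folded players): 42, 233
Layer 1-42: 42 each from A, B, C = 42*3 = 126 chips; eligible A, B, C
Layer 43-233: 191 each from A, B = 191*2 = 382 chips; eligible A, B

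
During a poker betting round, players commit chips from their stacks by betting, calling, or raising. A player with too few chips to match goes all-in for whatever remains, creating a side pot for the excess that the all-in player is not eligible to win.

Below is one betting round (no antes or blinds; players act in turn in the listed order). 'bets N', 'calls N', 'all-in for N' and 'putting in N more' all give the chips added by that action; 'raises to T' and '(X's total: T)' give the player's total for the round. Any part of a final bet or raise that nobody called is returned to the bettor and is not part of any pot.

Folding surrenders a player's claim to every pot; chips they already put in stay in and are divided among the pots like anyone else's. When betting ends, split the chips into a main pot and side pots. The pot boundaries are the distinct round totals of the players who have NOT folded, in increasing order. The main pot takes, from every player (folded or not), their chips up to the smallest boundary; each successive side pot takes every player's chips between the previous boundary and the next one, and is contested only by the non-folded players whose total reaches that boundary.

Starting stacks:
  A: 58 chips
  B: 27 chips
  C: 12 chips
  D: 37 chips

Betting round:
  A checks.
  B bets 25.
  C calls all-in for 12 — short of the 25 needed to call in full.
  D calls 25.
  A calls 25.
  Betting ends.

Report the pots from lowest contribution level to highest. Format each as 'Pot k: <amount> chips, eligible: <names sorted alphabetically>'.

Contributions: A=25, B=25, C=12, D=25
Pot levels (distinct totals of non-folded players): 12, 25
Layer 1-12: 12 each from A, B, C, D = 12*4 = 48 chips; eligible A, B, C, D
Layer 13-25: 13 each from A, B, D = 13*3 = 39 chips; eligible A, B, D

Pot 1: 48 chips, eligible: A, B, C, D
Pot 2: 39 chips, eligible: A, B, D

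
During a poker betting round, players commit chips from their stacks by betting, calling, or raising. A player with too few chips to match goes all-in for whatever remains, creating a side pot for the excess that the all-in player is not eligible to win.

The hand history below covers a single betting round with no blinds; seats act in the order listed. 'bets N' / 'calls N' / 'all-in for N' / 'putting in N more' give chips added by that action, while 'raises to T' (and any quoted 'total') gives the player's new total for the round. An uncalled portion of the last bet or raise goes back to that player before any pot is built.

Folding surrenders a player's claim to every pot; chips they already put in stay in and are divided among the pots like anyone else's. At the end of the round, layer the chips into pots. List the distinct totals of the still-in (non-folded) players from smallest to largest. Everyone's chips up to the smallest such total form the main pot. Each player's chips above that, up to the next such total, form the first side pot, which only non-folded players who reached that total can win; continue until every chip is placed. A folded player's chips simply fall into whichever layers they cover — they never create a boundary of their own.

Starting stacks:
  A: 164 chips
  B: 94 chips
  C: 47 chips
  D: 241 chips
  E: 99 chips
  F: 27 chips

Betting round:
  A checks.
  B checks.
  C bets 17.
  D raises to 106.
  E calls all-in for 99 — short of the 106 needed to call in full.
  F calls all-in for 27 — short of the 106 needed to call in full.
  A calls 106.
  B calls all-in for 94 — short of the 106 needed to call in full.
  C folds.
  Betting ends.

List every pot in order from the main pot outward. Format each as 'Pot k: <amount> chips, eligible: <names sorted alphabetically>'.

Contributions: A=106, B=94, C=17, D=106, E=99, F=27
Folded: C
Pot levels (distinct totals of non-folded players): 27, 94, 99, 106
Layer 1-27: A 27 + B 27 + C 17 + D 27 + E 27 + F 27 = 152 chips; eligible A, B, D, E, F
Layer 28-94: 67 each from A, B, D, E = 67*4 = 268 chips; eligible A, B, D, E
Layer 95-99: 5 each from A, D, E = 5*3 = 15 chips; eligible A, D, E
Layer 100-106: 7 each from A, D = 7*2 = 14 chips; eligible A, D

Pot 1: 152 chips, eligible: A, B, D, E, F
Pot 2: 268 chips, eligible: A, B, D, E
Pot 3: 15 chips, eligible: A, D, E
Pot 4: 14 chips, eligible: A, D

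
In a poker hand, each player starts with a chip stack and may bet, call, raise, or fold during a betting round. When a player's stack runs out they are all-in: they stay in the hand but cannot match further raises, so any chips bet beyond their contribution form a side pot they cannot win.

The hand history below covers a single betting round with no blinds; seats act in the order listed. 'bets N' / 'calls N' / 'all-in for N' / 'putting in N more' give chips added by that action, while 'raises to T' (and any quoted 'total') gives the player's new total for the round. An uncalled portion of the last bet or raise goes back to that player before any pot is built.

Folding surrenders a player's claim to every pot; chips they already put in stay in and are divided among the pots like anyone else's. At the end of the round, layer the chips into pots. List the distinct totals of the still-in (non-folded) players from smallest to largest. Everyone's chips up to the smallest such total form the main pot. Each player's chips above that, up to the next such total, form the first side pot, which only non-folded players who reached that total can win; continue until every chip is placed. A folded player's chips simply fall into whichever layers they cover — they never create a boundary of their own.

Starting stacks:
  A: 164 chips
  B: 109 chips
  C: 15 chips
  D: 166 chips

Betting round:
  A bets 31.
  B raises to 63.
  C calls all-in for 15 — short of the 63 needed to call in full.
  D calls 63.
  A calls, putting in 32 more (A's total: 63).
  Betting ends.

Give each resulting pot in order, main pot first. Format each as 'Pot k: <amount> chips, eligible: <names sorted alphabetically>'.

Contributions: A=63, B=63, C=15, D=63
Pot levels (distinct totals of non-folded players): 15, 63
Layer 1-15: 15 each from A, B, C, D = 15*4 = 60 chips; eligible A, B, C, D
Layer 16-63: 48 each from A, B, D = 48*3 = 144 chips; eligible A, B, D

Pot 1: 60 chips, eligible: A, B, C, D
Pot 2: 144 chips, eligible: A, B, D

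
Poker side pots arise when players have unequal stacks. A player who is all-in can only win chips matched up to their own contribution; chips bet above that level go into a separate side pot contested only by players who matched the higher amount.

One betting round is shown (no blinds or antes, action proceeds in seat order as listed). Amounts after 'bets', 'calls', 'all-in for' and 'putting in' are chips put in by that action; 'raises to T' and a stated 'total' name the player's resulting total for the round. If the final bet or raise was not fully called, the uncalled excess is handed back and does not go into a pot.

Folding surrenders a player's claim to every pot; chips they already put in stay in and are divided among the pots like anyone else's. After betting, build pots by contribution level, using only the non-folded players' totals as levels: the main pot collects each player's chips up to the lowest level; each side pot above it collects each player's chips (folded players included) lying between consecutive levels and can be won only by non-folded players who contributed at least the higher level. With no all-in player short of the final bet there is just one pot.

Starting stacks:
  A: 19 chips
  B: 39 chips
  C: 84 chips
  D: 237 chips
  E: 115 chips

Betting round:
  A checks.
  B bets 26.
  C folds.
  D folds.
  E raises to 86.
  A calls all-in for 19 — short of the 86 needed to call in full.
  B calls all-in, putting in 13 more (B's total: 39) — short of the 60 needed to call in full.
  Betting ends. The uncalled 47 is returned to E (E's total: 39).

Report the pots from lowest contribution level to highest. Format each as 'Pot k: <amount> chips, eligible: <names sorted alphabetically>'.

Contributions (after 47 returned to E): A=19, B=39, E=39
Folded: C, D
Pot levels (distinct totals of non-folded players): 19, 39
Layer 1-19: 19 each from A, B, E = 19*3 = 57 chips; eligible A, B, E
Layer 20-39: 20 each from B, E = 20*2 = 40 chips; eligible B, E

Pot 1: 57 chips, eligible: A, B, E
Pot 2: 40 chips, eligible: B, E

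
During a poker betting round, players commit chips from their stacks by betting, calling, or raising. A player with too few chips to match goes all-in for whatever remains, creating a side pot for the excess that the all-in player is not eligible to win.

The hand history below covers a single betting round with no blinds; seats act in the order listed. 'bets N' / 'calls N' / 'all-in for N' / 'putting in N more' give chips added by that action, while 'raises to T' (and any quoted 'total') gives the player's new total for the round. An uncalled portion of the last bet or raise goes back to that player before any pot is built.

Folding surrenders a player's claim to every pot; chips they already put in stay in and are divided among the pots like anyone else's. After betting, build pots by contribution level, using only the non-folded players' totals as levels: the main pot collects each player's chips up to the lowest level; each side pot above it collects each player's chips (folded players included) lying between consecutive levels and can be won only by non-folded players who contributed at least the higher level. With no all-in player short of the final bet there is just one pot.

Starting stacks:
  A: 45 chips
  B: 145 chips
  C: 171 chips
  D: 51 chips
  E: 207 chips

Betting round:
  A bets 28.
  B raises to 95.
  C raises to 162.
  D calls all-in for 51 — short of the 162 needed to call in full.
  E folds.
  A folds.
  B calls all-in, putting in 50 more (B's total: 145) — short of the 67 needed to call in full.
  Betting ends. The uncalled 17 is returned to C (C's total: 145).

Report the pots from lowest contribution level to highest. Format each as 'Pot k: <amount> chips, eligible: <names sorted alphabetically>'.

Pot 1: 181 chips, eligible: B, C, D
Pot 2: 188 chips, eligible: B, C

Derivation:
Contributions (after 17 returned to C): A=28, B=145, C=145, D=51
Folded: A, E
Pot levels (distinct totals of non-folded players): 51, 145
Layer 1-51: A 28 + B 51 + C 51 + D 51 = 181 chips; eligible B, C, D
Layer 52-145: 94 each from B, C = 94*2 = 188 chips; eligible B, C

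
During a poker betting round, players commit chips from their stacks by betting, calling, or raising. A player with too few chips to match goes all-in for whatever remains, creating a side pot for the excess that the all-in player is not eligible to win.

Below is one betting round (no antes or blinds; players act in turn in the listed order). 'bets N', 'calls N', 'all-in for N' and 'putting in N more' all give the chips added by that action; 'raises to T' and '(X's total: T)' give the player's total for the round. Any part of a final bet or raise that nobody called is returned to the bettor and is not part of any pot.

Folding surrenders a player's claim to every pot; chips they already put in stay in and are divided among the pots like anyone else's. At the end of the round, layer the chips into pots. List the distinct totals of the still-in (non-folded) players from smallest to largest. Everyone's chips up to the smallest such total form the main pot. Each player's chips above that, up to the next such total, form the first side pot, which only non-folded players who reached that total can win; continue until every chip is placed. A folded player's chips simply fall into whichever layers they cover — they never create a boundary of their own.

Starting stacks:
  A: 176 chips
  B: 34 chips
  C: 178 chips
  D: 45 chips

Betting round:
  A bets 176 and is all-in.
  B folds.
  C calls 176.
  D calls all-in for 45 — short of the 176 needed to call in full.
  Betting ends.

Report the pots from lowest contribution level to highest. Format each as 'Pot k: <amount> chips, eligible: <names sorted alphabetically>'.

Contributions: A=176, C=176, D=45
Folded: B
Pot levels (distinct totals of non-folded players): 45, 176
Layer 1-45: 45 each from A, C, D = 45*3 = 135 chips; eligible A, C, D
Layer 46-176: 131 each from A, C = 131*2 = 262 chips; eligible A, C

Pot 1: 135 chips, eligible: A, C, D
Pot 2: 262 chips, eligible: A, C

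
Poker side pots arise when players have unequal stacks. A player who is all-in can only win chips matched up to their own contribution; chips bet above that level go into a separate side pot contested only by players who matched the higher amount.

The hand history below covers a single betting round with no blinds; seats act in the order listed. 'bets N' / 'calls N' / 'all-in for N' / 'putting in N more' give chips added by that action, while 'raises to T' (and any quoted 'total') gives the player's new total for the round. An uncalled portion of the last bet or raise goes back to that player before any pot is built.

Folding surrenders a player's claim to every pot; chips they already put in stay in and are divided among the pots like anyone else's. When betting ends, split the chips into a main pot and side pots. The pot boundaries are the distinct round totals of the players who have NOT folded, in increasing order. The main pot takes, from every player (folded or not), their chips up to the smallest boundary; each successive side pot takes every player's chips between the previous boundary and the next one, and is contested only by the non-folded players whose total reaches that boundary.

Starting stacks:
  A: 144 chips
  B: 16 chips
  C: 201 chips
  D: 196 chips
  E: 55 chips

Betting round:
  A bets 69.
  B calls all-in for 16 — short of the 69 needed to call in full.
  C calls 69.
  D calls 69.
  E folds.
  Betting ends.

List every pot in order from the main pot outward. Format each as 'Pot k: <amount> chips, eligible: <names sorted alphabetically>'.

Pot 1: 64 chips, eligible: A, B, C, D
Pot 2: 159 chips, eligible: A, C, D

Derivation:
Contributions: A=69, B=16, C=69, D=69
Folded: E
Pot levels (distinct totals of non-folded players): 16, 69
Layer 1-16: 16 each from A, B, C, D = 16*4 = 64 chips; eligible A, B, C, D
Layer 17-69: 53 each from A, C, D = 53*3 = 159 chips; eligible A, C, D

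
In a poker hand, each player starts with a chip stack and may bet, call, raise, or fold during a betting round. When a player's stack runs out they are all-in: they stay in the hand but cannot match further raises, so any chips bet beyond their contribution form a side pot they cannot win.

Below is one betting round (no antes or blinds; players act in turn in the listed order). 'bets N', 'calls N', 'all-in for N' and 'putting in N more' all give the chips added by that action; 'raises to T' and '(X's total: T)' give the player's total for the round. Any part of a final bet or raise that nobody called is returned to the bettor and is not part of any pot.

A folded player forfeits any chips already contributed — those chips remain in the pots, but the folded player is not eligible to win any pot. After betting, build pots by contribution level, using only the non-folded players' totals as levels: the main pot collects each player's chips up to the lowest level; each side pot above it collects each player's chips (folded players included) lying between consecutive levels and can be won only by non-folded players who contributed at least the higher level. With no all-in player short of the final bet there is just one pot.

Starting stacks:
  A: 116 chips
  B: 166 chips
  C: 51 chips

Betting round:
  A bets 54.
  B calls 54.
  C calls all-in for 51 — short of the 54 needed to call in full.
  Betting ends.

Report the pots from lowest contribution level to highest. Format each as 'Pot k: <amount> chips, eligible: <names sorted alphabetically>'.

Pot 1: 153 chips, eligible: A, B, C
Pot 2: 6 chips, eligible: A, B

Derivation:
Contributions: A=54, B=54, C=51
Pot levels (distinct totals of non-folded players): 51, 54
Layer 1-51: 51 each from A, B, C = 51*3 = 153 chips; eligible A, B, C
Layer 52-54: 3 each from A, B = 3*2 = 6 chips; eligible A, B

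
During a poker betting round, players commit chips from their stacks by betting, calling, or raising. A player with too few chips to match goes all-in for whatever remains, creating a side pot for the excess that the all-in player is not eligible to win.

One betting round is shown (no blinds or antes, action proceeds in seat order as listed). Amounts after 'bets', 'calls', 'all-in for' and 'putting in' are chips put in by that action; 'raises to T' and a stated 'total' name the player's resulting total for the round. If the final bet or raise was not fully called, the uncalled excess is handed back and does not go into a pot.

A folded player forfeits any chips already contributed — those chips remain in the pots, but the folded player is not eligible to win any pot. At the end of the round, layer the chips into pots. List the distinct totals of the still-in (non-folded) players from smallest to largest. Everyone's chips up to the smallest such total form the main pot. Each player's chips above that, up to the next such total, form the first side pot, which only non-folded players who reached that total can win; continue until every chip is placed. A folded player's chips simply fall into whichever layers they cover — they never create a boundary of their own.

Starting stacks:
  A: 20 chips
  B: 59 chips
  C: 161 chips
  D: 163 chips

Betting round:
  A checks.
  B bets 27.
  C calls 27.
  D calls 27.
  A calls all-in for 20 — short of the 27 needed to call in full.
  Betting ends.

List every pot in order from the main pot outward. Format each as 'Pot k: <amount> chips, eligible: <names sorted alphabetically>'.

Pot 1: 80 chips, eligible: A, B, C, D
Pot 2: 21 chips, eligible: B, C, D

Derivation:
Contributions: A=20, B=27, C=27, D=27
Pot levels (distinct totals of non-folded players): 20, 27
Layer 1-20: 20 each from A, B, C, D = 20*4 = 80 chips; eligible A, B, C, D
Layer 21-27: 7 each from B, C, D = 7*3 = 21 chips; eligible B, C, D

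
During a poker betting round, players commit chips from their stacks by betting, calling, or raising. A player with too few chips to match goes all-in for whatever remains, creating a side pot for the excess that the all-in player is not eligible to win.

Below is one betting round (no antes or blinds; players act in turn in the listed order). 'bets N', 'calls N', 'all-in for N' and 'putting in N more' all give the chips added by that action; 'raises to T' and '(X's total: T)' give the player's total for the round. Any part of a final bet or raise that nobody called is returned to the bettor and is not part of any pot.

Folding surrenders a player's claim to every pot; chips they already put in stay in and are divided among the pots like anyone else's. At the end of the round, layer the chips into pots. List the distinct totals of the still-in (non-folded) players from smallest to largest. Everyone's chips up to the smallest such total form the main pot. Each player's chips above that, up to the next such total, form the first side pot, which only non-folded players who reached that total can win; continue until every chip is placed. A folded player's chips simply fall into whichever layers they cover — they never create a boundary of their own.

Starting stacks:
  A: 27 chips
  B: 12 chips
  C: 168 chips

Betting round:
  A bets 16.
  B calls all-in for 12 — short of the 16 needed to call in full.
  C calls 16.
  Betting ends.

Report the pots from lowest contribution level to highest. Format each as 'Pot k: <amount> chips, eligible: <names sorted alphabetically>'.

Contributions: A=16, B=12, C=16
Pot levels (distinct totals of non-folded players): 12, 16
Layer 1-12: 12 each from A, B, C = 12*3 = 36 chips; eligible A, B, C
Layer 13-16: 4 each from A, C = 4*2 = 8 chips; eligible A, C

Pot 1: 36 chips, eligible: A, B, C
Pot 2: 8 chips, eligible: A, C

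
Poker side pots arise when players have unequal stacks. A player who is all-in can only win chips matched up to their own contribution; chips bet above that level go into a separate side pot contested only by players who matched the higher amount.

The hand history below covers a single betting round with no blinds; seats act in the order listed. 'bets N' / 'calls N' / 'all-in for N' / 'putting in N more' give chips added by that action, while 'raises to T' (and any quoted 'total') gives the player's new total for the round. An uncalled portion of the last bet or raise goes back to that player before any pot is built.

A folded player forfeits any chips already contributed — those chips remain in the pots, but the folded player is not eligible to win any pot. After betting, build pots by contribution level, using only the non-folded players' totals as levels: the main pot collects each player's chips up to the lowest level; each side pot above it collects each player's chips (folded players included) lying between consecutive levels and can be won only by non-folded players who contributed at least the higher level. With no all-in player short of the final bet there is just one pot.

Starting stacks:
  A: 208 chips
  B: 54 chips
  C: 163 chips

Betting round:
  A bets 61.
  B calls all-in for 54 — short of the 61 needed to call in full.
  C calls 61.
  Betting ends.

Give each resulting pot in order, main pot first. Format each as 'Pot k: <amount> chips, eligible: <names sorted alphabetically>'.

Contributions: A=61, B=54, C=61
Pot levels (distinct totals of non-folded players): 54, 61
Layer 1-54: 54 each from A, B, C = 54*3 = 162 chips; eligible A, B, C
Layer 55-61: 7 each from A, C = 7*2 = 14 chips; eligible A, C

Pot 1: 162 chips, eligible: A, B, C
Pot 2: 14 chips, eligible: A, C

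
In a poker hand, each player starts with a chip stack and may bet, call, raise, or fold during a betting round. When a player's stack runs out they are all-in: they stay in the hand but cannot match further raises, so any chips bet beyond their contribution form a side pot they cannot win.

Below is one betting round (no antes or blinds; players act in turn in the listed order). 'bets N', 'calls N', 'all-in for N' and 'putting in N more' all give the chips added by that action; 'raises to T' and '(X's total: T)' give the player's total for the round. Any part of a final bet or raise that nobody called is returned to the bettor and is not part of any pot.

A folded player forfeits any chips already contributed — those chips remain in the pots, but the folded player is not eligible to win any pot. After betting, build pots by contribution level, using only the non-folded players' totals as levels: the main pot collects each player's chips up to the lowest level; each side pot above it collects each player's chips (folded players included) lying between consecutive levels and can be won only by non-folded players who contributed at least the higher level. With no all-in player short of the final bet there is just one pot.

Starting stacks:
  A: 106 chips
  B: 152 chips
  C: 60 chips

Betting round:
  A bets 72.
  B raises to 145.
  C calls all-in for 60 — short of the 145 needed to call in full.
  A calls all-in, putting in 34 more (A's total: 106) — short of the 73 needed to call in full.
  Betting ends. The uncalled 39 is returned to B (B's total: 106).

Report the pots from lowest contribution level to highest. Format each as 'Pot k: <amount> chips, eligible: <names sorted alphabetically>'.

Pot 1: 180 chips, eligible: A, B, C
Pot 2: 92 chips, eligible: A, B

Derivation:
Contributions (after 39 returned to B): A=106, B=106, C=60
Pot levels (distinct totals of non-folded players): 60, 106
Layer 1-60: 60 each from A, B, C = 60*3 = 180 chips; eligible A, B, C
Layer 61-106: 46 each from A, B = 46*2 = 92 chips; eligible A, B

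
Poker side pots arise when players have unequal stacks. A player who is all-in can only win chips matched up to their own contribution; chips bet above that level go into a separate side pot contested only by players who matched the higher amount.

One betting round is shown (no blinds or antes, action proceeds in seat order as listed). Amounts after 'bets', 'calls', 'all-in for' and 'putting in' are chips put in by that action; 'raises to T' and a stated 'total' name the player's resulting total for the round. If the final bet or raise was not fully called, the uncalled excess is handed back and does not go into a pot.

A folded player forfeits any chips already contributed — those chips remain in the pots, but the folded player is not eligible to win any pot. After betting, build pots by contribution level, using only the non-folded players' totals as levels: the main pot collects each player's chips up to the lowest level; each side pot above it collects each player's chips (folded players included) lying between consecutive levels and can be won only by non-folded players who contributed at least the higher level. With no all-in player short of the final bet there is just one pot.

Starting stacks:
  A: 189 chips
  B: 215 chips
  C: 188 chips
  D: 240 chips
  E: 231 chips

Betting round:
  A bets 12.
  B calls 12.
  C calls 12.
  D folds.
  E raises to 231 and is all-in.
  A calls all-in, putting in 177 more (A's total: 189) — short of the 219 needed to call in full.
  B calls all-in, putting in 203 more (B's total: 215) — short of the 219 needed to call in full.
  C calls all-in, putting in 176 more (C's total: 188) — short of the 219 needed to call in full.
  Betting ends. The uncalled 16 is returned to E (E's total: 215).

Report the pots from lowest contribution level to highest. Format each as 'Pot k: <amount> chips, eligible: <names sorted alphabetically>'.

Contributions (after 16 returned to E): A=189, B=215, C=188, E=215
Folded: D
Pot levels (distinct totals of non-folded players): 188, 189, 215
Layer 1-188: 188 each from A, B, C, E = 188*4 = 752 chips; eligible A, B, C, E
Layer 189-189: 1 each from A, B, E = 1*3 = 3 chips; eligible A, B, E
Layer 190-215: 26 each from B, E = 26*2 = 52 chips; eligible B, E

Pot 1: 752 chips, eligible: A, B, C, E
Pot 2: 3 chips, eligible: A, B, E
Pot 3: 52 chips, eligible: B, E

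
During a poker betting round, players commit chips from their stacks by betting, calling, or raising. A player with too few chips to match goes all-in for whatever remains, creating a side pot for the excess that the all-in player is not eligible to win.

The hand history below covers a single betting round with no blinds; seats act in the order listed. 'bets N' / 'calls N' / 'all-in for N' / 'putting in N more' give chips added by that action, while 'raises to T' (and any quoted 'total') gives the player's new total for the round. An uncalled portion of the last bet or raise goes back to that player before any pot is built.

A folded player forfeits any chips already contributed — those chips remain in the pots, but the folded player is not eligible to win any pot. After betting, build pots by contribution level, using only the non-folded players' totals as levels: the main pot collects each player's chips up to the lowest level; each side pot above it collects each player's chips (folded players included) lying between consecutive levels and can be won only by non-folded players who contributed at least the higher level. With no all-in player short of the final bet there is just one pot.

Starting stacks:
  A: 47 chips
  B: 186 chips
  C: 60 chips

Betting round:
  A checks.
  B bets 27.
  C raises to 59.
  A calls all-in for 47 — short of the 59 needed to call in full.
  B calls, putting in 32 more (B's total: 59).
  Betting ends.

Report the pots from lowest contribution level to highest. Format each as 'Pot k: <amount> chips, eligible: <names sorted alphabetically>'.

Pot 1: 141 chips, eligible: A, B, C
Pot 2: 24 chips, eligible: B, C

Derivation:
Contributions: A=47, B=59, C=59
Pot levels (distinct totals of non-folded players): 47, 59
Layer 1-47: 47 each from A, B, C = 47*3 = 141 chips; eligible A, B, C
Layer 48-59: 12 each from B, C = 12*2 = 24 chips; eligible B, C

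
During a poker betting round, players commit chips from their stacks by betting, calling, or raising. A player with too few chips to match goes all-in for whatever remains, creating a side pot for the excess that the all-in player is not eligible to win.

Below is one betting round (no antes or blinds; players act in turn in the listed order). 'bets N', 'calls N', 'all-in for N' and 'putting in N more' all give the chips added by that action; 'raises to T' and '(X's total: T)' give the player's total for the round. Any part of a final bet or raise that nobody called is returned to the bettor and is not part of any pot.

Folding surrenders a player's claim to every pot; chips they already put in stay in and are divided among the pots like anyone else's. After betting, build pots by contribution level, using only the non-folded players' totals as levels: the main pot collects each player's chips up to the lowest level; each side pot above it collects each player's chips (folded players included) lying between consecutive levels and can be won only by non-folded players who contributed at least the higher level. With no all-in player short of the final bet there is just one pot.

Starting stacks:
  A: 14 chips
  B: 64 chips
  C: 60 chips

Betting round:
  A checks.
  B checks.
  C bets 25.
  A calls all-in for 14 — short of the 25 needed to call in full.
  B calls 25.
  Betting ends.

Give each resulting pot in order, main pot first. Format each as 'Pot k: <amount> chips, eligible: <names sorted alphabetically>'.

Pot 1: 42 chips, eligible: A, B, C
Pot 2: 22 chips, eligible: B, C

Derivation:
Contributions: A=14, B=25, C=25
Pot levels (distinct totals of non-folded players): 14, 25
Layer 1-14: 14 each from A, B, C = 14*3 = 42 chips; eligible A, B, C
Layer 15-25: 11 each from B, C = 11*2 = 22 chips; eligible B, C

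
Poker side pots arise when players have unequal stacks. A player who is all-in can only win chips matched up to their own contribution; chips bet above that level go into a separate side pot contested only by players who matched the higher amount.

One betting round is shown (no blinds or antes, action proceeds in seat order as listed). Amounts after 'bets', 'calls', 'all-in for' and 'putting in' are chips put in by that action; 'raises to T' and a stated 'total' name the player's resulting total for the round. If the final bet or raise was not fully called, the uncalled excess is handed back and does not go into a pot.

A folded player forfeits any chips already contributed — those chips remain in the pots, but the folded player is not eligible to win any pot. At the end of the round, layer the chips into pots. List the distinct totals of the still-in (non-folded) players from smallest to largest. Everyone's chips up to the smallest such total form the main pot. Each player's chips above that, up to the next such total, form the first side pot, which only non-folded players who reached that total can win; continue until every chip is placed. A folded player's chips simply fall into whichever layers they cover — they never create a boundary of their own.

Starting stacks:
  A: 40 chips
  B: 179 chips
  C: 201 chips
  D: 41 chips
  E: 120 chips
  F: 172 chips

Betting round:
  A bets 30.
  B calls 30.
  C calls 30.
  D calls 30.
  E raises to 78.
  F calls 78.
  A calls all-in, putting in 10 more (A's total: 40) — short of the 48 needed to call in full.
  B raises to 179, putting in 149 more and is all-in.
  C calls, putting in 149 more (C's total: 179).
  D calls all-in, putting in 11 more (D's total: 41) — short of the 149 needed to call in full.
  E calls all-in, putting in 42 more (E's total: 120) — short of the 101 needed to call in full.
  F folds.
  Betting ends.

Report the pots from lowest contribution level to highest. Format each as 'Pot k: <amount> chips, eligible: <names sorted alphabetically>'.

Pot 1: 240 chips, eligible: A, B, C, D, E
Pot 2: 5 chips, eligible: B, C, D, E
Pot 3: 274 chips, eligible: B, C, E
Pot 4: 118 chips, eligible: B, C

Derivation:
Contributions: A=40, B=179, C=179, D=41, E=120, F=78
Folded: F
Pot levels (distinct totals of non-folded players): 40, 41, 120, 179
Layer 1-40: 40 each from A, B, C, D, E, F = 40*6 = 240 chips; eligible A, B, C, D, E
Layer 41-41: 1 each from B, C, D, E, F = 1*5 = 5 chips; eligible B, C, D, E
Layer 42-120: B 79 + C 79 + E 79 + F 37 = 274 chips; eligible B, C, E
Layer 121-179: 59 each from B, C = 59*2 = 118 chips; eligible B, C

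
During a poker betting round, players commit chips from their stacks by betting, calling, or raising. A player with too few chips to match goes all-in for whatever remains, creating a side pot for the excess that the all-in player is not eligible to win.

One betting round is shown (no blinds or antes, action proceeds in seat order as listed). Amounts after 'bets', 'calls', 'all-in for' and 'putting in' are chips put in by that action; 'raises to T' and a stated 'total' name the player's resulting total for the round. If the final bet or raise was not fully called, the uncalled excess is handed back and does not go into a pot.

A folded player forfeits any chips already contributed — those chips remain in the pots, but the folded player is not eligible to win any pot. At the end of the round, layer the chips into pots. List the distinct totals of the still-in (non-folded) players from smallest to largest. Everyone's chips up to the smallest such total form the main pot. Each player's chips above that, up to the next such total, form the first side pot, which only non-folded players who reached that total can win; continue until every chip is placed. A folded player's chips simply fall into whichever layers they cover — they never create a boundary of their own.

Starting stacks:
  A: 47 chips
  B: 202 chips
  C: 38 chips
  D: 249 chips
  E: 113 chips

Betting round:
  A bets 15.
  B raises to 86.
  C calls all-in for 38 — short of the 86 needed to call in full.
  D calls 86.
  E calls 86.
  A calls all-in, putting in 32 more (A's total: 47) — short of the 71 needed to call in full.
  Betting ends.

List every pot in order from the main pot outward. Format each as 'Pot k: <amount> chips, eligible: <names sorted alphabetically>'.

Contributions: A=47, B=86, C=38, D=86, E=86
Pot levels (distinct totals of non-folded players): 38, 47, 86
Layer 1-38: 38 each from A, B, C, D, E = 38*5 = 190 chips; eligible A, B, C, D, E
Layer 39-47: 9 each from A, B, D, E = 9*4 = 36 chips; eligible A, B, D, E
Layer 48-86: 39 each from B, D, E = 39*3 = 117 chips; eligible B, D, E

Pot 1: 190 chips, eligible: A, B, C, D, E
Pot 2: 36 chips, eligible: A, B, D, E
Pot 3: 117 chips, eligible: B, D, E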